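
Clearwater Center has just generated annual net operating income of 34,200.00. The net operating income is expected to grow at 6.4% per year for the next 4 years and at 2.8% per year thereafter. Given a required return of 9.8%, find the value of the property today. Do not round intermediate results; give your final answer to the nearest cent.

569404.83

D_1 = 36388.80000
D_2 = 38717.68320
D_3 = 41195.61492
D_4 = 43832.13428
Terminal value at year 4: TV = D_4×(1+g_2)/(r−g_2) = 45059.43404/0.07 = 643706.20057
P_0 = D_1/(1+r)^1 + D_2/(1+r)^2 + D_3/(1+r)^3 + D_4/(1+r)^4 + TV/(1+r)^4
    = 33140.98361 + 32114.76007 + 31120.31395 + 30156.66124 + 442872.11077 = 569404.82964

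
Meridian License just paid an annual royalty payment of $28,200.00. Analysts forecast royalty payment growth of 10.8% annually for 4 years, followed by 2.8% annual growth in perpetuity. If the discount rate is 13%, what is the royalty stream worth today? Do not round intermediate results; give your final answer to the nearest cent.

$370132.07

D_1 = 31245.60000
D_2 = 34620.12480
D_3 = 38359.09828
D_4 = 42501.88089
Terminal value at year 4: TV = D_4×(1+g_2)/(r−g_2) = 43691.93356/0.102 = 428352.28978
P_0 = D_1/(1+r)^1 + D_2/(1+r)^2 + D_3/(1+r)^3 + D_4/(1+r)^4 + TV/(1+r)^4
    = 27650.97345 + 27112.63592 + 26584.77929 + 26067.19951 + 262716.48137 = 370132.06953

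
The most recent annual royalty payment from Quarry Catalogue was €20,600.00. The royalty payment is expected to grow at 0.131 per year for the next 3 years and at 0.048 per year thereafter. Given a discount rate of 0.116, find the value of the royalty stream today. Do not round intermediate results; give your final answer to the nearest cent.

D_1 = 23298.60000
D_2 = 26350.71660
D_3 = 29802.66047
Terminal value at year 3: TV = D_3×(1+g_2)/(r−g_2) = 31233.18818/0.068 = 459311.59084
P_0 = D_1/(1+r)^1 + D_2/(1+r)^2 + D_3/(1+r)^3 + TV/(1+r)^3
    = 20876.88172 + 21157.48497 + 21441.85977 + 330456.89759 = 393933.12405

€393933.12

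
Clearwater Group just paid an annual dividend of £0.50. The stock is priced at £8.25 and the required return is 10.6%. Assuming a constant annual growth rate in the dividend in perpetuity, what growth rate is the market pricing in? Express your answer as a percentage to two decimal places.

4.28%

P = D₀(1+g)/(r−g) ⇒ P(r−g) = D₀(1+g) ⇒ g(P+D₀) = P·r − D₀
g = (P·r − D₀)/(P + D₀) = (£8.25×0.106 − £0.50) / (£8.25 + £0.50) = 0.042800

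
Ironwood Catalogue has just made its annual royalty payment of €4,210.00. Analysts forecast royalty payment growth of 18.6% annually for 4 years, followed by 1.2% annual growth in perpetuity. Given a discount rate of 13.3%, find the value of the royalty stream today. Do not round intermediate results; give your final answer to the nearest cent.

€61179.91

D_1 = 4993.06000
D_2 = 5921.76916
D_3 = 7023.21822
D_4 = 8329.53681
Terminal value at year 4: TV = D_4×(1+g_2)/(r−g_2) = 8429.49126/0.121 = 69665.21698
P_0 = D_1/(1+r)^1 + D_2/(1+r)^2 + D_3/(1+r)^3 + D_4/(1+r)^4 + TV/(1+r)^4
    = 4406.93733 + 4613.08710 + 4828.88022 + 5054.76783 + 42276.24000 = 61179.91248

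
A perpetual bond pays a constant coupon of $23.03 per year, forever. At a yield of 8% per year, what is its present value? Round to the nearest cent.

$287.88

Level perpetuity: PV = C / r = $23.03 / 0.08 = $287.88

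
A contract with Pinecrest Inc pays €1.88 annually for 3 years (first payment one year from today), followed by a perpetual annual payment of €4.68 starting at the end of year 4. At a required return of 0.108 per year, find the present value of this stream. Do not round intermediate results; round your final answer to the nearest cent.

PV of 3-year annuity: €1.88 × [1 − (1+0.108)^−3] / 0.108 = 4.61021
Perpetuity value at year 3: €4.68 / 0.108 = 43.33333
PV of perpetuity: 43.33333 / (1+0.108)^3 = 31.85685
Total PV = 4.61021 + 31.85685 = 36.46706

€36.47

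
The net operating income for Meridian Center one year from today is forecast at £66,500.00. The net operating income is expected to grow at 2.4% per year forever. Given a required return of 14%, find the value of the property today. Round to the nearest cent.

Growing perpetuity: P = D₁ / (r − g) = £66,500.0000 / (0.14 − 0.024) = £573,275.86

£573275.86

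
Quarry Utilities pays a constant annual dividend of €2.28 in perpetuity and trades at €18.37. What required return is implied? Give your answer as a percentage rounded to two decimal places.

12.41%

P = C/r ⇒ r = C/P = €2.28/€18.37 = 0.124115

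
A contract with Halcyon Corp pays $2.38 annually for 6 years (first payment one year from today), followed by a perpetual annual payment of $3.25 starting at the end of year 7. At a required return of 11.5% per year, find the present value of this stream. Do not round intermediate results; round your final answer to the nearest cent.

PV of 6-year annuity: $2.38 × [1 − (1+0.115)^−6] / 0.115 = 9.92530
Perpetuity value at year 6: $3.25 / 0.115 = 28.26087
PV of perpetuity: 28.26087 / (1+0.115)^6 = 14.70741
Total PV = 9.92530 + 14.70741 = 24.63271

$24.63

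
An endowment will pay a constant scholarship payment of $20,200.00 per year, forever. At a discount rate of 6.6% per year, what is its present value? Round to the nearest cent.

$306060.61

Level perpetuity: PV = C / r = $20,200.00 / 0.066 = $306,060.61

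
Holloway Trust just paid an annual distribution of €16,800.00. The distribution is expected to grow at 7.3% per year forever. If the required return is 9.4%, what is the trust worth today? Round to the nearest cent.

€858400.00

D₁ = D₀ × (1 + g) = €16,800.00 × 1.073 = €18,026.4000
Growing perpetuity: P = D₁ / (r − g) = €18,026.4000 / (0.094 − 0.073) = €858,400.00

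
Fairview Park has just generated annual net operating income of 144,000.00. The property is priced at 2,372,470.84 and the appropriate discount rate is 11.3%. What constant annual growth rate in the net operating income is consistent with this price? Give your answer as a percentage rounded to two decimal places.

P = D₀(1+g)/(r−g) ⇒ P(r−g) = D₀(1+g) ⇒ g(P+D₀) = P·r − D₀
g = (P·r − D₀)/(P + D₀) = (2,372,470.84×0.113 − 144,000.00) / (2,372,470.84 + 144,000.00) = 0.049311

4.93%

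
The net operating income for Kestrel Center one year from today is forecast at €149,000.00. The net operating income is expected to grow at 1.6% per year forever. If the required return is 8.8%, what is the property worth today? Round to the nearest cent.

Growing perpetuity: P = D₁ / (r − g) = €149,000.0000 / (0.088 − 0.016) = €2,069,444.44

€2069444.44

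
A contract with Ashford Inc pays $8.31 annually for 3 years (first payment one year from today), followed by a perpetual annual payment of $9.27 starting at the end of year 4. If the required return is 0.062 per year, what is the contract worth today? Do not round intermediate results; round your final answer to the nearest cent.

PV of 3-year annuity: $8.31 × [1 − (1+0.062)^−3] / 0.062 = 22.13079
Perpetuity value at year 3: $9.27 / 0.062 = 149.51613
PV of perpetuity: 149.51613 / (1+0.062)^3 = 124.82871
Total PV = 22.13079 + 124.82871 = 146.95950

$146.96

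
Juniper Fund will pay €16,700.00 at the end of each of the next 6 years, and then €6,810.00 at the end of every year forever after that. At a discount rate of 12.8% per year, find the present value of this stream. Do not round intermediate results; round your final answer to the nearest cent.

PV of 6-year annuity: €16,700.00 × [1 − (1+0.128)^−6] / 0.128 = 67132.56454
Perpetuity value at year 6: €6,810.00 / 0.128 = 53203.12500
PV of perpetuity: 53203.12500 / (1+0.128)^6 = 25827.51036
Total PV = 67132.56454 + 25827.51036 = 92960.07490

€92960.07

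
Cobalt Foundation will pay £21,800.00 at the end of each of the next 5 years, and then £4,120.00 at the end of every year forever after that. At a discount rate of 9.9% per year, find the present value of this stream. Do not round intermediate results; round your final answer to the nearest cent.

£108808.84

PV of 5-year annuity: £21,800.00 × [1 − (1+0.099)^−5] / 0.099 = 82850.70040
Perpetuity value at year 5: £4,120.00 / 0.099 = 41616.16162
PV of perpetuity: 41616.16162 / (1+0.099)^5 = 25958.13934
Total PV = 82850.70040 + 25958.13934 = 108808.83974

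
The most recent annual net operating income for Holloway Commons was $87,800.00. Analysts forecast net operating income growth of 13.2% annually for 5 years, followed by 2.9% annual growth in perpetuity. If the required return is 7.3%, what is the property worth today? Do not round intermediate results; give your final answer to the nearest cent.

$3200382.49

D_1 = 99389.60000
D_2 = 112509.02720
D_3 = 127360.21879
D_4 = 144171.76767
D_5 = 163202.44100
Terminal value at year 5: TV = D_5×(1+g_2)/(r−g_2) = 167935.31179/0.044 = 3816711.63164
P_0 = D_1/(1+r)^1 + D_2/(1+r)^2 + D_3/(1+r)^3 + D_4/(1+r)^4 + D_5/(1+r)^5 + TV/(1+r)^5
    = 92627.77260 + 97721.00520 + 103094.29440 + 108763.03938 + 114743.48610 + 2683432.89080 = 3200382.48849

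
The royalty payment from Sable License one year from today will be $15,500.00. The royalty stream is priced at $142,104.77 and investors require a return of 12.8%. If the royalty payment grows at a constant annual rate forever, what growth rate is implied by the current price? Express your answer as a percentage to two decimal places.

P = D₁/(r−g) ⇒ g = r − D₁/P = 0.128 − $15,500.00/$142,104.77 = 0.018926

1.89%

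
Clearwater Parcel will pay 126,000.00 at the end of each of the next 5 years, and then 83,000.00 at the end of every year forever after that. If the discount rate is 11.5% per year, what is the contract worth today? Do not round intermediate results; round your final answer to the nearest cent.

878683.88

PV of 5-year annuity: 126,000.00 × [1 − (1+0.115)^−5] / 0.115 = 459884.60872
Perpetuity value at year 5: 83,000.00 / 0.115 = 721739.13043
PV of perpetuity: 721739.13043 / (1+0.115)^5 = 418799.26914
Total PV = 459884.60872 + 418799.26914 = 878683.87785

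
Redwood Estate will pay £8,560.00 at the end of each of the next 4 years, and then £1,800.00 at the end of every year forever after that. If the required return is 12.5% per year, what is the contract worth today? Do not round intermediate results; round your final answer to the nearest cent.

PV of 4-year annuity: £8,560.00 × [1 − (1+0.125)^−4] / 0.125 = 25728.27313
Perpetuity value at year 4: £1,800.00 / 0.125 = 14400.00000
PV of perpetuity: 14400.00000 / (1+0.125)^4 = 8989.84911
Total PV = 25728.27313 + 8989.84911 = 34718.12224

£34718.12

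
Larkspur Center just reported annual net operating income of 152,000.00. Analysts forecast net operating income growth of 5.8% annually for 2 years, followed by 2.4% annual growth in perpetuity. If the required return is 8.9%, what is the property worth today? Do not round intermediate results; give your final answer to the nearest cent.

2551336.70

D_1 = 160816.00000
D_2 = 170143.32800
Terminal value at year 2: TV = D_2×(1+g_2)/(r−g_2) = 174226.76787/0.065 = 2680411.81342
P_0 = D_1/(1+r)^1 + D_2/(1+r)^2 + TV/(1+r)^2
    = 147673.09458 + 143469.36094 + 2260194.24010 = 2551336.69563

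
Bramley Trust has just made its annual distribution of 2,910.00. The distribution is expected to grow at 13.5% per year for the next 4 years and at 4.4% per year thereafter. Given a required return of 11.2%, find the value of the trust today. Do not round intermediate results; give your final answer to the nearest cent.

D_1 = 3302.85000
D_2 = 3748.73475
D_3 = 4254.81394
D_4 = 4829.21382
Terminal value at year 4: TV = D_4×(1+g_2)/(r−g_2) = 5041.69923/0.068 = 74142.63576
P_0 = D_1/(1+r)^1 + D_2/(1+r)^2 + D_3/(1+r)^3 + D_4/(1+r)^4 + TV/(1+r)^4
    = 2970.18885 + 3031.62261 + 3094.32704 + 3158.32840 + 48489.63020 = 60744.09710

60744.10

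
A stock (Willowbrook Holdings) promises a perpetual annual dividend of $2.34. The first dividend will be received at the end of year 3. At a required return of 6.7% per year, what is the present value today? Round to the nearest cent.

Value at end of year 2: C / r = $2.34 / 0.067 = $34.9254
Discount to today: PV = $34.9254 / (1 + 0.067)^2 = $34.9254 / 1.138489 = $30.68

$30.68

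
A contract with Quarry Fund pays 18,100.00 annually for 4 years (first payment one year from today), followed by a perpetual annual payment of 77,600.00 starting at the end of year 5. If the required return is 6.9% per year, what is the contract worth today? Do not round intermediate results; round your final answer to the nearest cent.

PV of 4-year annuity: 18,100.00 × [1 − (1+0.069)^−4] / 0.069 = 61447.18303
Perpetuity value at year 4: 77,600.00 / 0.069 = 1124637.68116
PV of perpetuity: 1124637.68116 / (1+0.069)^4 = 861195.61471
Total PV = 61447.18303 + 861195.61471 = 922642.79773

922642.80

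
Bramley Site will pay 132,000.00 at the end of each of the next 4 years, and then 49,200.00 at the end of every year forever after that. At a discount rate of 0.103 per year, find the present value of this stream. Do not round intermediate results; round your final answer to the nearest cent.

738439.32

PV of 4-year annuity: 132,000.00 × [1 − (1+0.103)^−4] / 0.103 = 415719.35652
Perpetuity value at year 4: 49,200.00 / 0.103 = 477669.90291
PV of perpetuity: 477669.90291 / (1+0.103)^4 = 322719.96094
Total PV = 415719.35652 + 322719.96094 = 738439.31746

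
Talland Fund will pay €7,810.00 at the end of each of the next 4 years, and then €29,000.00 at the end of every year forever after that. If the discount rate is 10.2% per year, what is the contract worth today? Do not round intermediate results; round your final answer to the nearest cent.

PV of 4-year annuity: €7,810.00 × [1 − (1+0.102)^−4] / 0.102 = 24649.84682
Perpetuity value at year 4: €29,000.00 / 0.102 = 284313.72549
PV of perpetuity: 284313.72549 / (1+0.102)^4 = 192784.20466
Total PV = 24649.84682 + 192784.20466 = 217434.05147

€217434.05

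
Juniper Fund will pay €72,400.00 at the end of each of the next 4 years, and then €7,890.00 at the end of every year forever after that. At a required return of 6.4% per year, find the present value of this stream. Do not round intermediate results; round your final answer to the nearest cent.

PV of 4-year annuity: €72,400.00 × [1 − (1+0.064)^−4] / 0.064 = 248592.77521
Perpetuity value at year 4: €7,890.00 / 0.064 = 123281.25000
PV of perpetuity: 123281.25000 / (1+0.064)^4 = 96190.13126
Total PV = 248592.77521 + 96190.13126 = 344782.90648

€344782.91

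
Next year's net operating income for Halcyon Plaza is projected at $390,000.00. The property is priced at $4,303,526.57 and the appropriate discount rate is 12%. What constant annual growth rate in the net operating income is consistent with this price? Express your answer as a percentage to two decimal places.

2.94%

P = D₁/(r−g) ⇒ g = r − D₁/P = 0.12 − $390,000.00/$4,303,526.57 = 0.029377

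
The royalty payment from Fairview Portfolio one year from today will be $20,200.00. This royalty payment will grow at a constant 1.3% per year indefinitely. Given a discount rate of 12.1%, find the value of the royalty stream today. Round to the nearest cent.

$187037.04

Growing perpetuity: P = D₁ / (r − g) = $20,200.0000 / (0.121 − 0.013) = $187,037.04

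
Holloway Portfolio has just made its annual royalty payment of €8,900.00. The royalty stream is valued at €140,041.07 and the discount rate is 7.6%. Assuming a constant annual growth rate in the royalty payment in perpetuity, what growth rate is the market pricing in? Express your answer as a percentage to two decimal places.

1.17%

P = D₀(1+g)/(r−g) ⇒ P(r−g) = D₀(1+g) ⇒ g(P+D₀) = P·r − D₀
g = (P·r − D₀)/(P + D₀) = (€140,041.07×0.076 − €8,900.00) / (€140,041.07 + €8,900.00) = 0.011703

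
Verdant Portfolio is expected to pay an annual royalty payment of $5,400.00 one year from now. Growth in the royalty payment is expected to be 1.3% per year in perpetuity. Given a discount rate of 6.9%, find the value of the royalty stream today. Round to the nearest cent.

Growing perpetuity: P = D₁ / (r − g) = $5,400.0000 / (0.069 − 0.013) = $96,428.57

$96428.57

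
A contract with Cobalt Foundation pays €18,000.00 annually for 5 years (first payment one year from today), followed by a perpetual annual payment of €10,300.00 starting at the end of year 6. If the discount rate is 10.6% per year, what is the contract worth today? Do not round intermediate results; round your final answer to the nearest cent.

PV of 5-year annuity: €18,000.00 × [1 − (1+0.106)^−5] / 0.106 = 67201.00950
Perpetuity value at year 5: €10,300.00 / 0.106 = 97169.81132
PV of perpetuity: 97169.81132 / (1+0.106)^5 = 58715.90033
Total PV = 67201.00950 + 58715.90033 = 125916.90983

€125916.91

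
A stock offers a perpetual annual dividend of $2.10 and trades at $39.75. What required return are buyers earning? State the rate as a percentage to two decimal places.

5.28%

P = C/r ⇒ r = C/P = $2.10/$39.75 = 0.052830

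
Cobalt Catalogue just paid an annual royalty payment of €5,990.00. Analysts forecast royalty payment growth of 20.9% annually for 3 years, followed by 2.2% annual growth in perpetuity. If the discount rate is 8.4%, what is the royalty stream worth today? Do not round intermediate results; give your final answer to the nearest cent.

D_1 = 7241.91000
D_2 = 8755.46919
D_3 = 10585.36225
Terminal value at year 3: TV = D_3×(1+g_2)/(r−g_2) = 10818.24022/0.062 = 174487.74549
P_0 = D_1/(1+r)^1 + D_2/(1+r)^2 + D_3/(1+r)^3 + TV/(1+r)^3
    = 6680.72878 + 7451.10802 + 8310.32251 + 136986.28395 = 159428.44327

€159428.44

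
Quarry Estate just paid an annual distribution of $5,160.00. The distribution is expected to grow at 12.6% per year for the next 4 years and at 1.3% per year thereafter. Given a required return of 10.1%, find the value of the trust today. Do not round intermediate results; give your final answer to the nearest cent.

$86818.73

D_1 = 5810.16000
D_2 = 6542.24016
D_3 = 7366.56242
D_4 = 8294.74929
Terminal value at year 4: TV = D_4×(1+g_2)/(r−g_2) = 8402.58103/0.088 = 95483.87529
P_0 = D_1/(1+r)^1 + D_2/(1+r)^2 + D_3/(1+r)^3 + D_4/(1+r)^4 + TV/(1+r)^4
    = 5277.16621 + 5396.99287 + 5519.54040 + 5644.87056 + 64980.15770 = 86818.72775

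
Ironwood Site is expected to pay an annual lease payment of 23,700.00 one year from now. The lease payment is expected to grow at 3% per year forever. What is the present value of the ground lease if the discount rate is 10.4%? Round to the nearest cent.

Growing perpetuity: P = D₁ / (r − g) = 23,700.0000 / (0.104 − 0.03) = 320,270.27

320270.27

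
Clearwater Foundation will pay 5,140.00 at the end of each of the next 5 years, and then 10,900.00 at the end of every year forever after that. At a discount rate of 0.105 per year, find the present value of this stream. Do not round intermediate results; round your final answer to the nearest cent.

82250.66

PV of 5-year annuity: 5,140.00 × [1 − (1+0.105)^−5] / 0.105 = 19238.29127
Perpetuity value at year 5: 10,900.00 / 0.105 = 103809.52381
PV of perpetuity: 103809.52381 / (1+0.105)^5 = 63012.36917
Total PV = 19238.29127 + 63012.36917 = 82250.66044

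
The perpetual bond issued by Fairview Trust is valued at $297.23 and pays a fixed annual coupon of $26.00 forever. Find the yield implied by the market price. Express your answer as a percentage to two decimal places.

8.75%

P = C/r ⇒ r = C/P = $26.00/$297.23 = 0.087474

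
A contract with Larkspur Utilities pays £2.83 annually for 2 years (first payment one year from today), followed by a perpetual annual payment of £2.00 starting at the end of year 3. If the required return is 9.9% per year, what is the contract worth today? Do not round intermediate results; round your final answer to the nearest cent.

PV of 2-year annuity: £2.83 × [1 − (1+0.099)^−2] / 0.099 = 4.91817
Perpetuity value at year 2: £2.00 / 0.099 = 20.20202
PV of perpetuity: 20.20202 / (1+0.099)^2 = 16.72628
Total PV = 4.91817 + 16.72628 = 21.64445

£21.64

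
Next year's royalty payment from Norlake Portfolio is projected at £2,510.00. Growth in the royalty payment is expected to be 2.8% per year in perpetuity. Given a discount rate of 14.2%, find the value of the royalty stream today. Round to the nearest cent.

£22017.54

Growing perpetuity: P = D₁ / (r − g) = £2,510.0000 / (0.142 − 0.028) = £22,017.54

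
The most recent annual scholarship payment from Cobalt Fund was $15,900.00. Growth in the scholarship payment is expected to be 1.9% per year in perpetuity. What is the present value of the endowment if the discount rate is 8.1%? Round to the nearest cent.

D₁ = D₀ × (1 + g) = $15,900.00 × 1.019 = $16,202.1000
Growing perpetuity: P = D₁ / (r − g) = $16,202.1000 / (0.081 − 0.019) = $261,324.19

$261324.19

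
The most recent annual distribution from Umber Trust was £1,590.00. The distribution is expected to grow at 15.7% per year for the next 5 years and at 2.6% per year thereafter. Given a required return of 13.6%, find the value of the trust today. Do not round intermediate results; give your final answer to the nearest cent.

£24654.66

D_1 = 1839.63000
D_2 = 2128.45191
D_3 = 2462.61886
D_4 = 2849.25002
D_5 = 3296.58227
Terminal value at year 5: TV = D_5×(1+g_2)/(r−g_2) = 3382.29341/0.11 = 30748.12194
P_0 = D_1/(1+r)^1 + D_2/(1+r)^2 + D_3/(1+r)^3 + D_4/(1+r)^4 + D_5/(1+r)^5 + TV/(1+r)^5
    = 1619.39261 + 1649.32856 + 1679.81791 + 1710.87088 + 1742.49790 + 16252.75310 = 24654.66095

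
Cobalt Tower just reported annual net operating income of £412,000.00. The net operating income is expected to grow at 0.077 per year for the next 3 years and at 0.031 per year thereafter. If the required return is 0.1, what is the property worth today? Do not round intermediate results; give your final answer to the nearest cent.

D_1 = 443724.00000
D_2 = 477890.74800
D_3 = 514688.33560
Terminal value at year 3: TV = D_3×(1+g_2)/(r−g_2) = 530643.67400/0.069 = 7690488.02898
P_0 = D_1/(1+r)^1 + D_2/(1+r)^2 + D_3/(1+r)^3 + TV/(1+r)^3
    = 403385.45455 + 394951.03140 + 386692.96438 + 5777977.48233 = 6963006.93266

£6963006.93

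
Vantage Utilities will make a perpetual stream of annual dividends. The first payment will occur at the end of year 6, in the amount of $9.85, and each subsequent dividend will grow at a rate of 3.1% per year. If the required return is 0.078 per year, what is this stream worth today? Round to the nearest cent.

$143.96

Value at end of year 5: C₁ / (r − g) = $9.85 / (0.078 − 0.031) = $209.5745
Discount to today: PV = $209.5745 / (1 + 0.078)^5 = $209.5745 / 1.455773 = $143.96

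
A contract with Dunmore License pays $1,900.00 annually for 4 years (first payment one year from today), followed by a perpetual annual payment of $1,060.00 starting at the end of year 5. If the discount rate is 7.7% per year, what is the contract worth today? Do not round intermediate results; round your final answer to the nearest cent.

PV of 4-year annuity: $1,900.00 × [1 − (1+0.077)^−4] / 0.077 = 6335.29379
Perpetuity value at year 4: $1,060.00 / 0.077 = 13766.23377
PV of perpetuity: 13766.23377 / (1+0.077)^4 = 10231.80670
Total PV = 6335.29379 + 10231.80670 = 16567.10050

$16567.10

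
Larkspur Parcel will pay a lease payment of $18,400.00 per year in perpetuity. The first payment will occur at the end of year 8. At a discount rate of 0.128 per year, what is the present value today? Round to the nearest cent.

$61864.88

Value at end of year 7: C / r = $18,400.00 / 0.128 = $143,750.0000
Discount to today: PV = $143,750.0000 / (1 + 0.128)^7 = $143,750.0000 / 2.323612 = $61,864.88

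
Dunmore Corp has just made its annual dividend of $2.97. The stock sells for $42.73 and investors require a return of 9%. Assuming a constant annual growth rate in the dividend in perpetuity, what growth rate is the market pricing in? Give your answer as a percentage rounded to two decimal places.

P = D₀(1+g)/(r−g) ⇒ P(r−g) = D₀(1+g) ⇒ g(P+D₀) = P·r − D₀
g = (P·r − D₀)/(P + D₀) = ($42.73×0.09 − $2.97) / ($42.73 + $2.97) = 0.019162

1.92%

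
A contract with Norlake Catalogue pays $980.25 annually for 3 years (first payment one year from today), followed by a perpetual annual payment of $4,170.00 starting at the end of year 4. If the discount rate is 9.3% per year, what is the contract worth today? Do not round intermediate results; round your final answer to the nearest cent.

PV of 3-year annuity: $980.25 × [1 − (1+0.093)^−3] / 0.093 = 2468.09465
Perpetuity value at year 3: $4,170.00 / 0.093 = 44838.70968
PV of perpetuity: 44838.70968 / (1+0.093)^3 = 34339.39351
Total PV = 2468.09465 + 34339.39351 = 36807.48816

$36807.49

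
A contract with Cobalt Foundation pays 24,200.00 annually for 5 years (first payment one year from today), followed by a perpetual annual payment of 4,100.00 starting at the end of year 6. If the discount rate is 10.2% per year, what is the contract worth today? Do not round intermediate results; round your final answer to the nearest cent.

116003.18

PV of 5-year annuity: 24,200.00 × [1 − (1+0.102)^−5] / 0.102 = 91270.24232
Perpetuity value at year 5: 4,100.00 / 0.102 = 40196.07843
PV of perpetuity: 40196.07843 / (1+0.102)^5 = 24732.93820
Total PV = 91270.24232 + 24732.93820 = 116003.18053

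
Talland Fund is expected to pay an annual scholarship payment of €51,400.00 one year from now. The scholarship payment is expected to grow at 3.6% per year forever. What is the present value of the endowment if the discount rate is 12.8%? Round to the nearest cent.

Growing perpetuity: P = D₁ / (r − g) = €51,400.0000 / (0.128 − 0.036) = €558,695.65

€558695.65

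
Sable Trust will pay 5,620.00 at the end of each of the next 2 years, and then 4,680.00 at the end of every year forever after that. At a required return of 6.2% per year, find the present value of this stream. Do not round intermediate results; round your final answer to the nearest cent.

77202.44

PV of 2-year annuity: 5,620.00 × [1 − (1+0.062)^−2] / 0.062 = 10274.86071
Perpetuity value at year 2: 4,680.00 / 0.062 = 75483.87097
PV of perpetuity: 75483.87097 / (1+0.062)^2 = 66927.58127
Total PV = 10274.86071 + 66927.58127 = 77202.44198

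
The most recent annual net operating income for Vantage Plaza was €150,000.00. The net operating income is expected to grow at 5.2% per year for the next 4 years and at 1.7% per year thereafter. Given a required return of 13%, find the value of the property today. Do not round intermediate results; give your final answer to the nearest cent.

€1517468.98

D_1 = 157800.00000
D_2 = 166005.60000
D_3 = 174637.89120
D_4 = 183719.06154
Terminal value at year 4: TV = D_4×(1+g_2)/(r−g_2) = 186842.28559/0.113 = 1653471.55388
P_0 = D_1/(1+r)^1 + D_2/(1+r)^2 + D_3/(1+r)^3 + D_4/(1+r)^4 + TV/(1+r)^4
    = 139646.01770 + 130006.73506 + 121032.81884 + 112678.34108 + 1014105.06968 = 1517468.98235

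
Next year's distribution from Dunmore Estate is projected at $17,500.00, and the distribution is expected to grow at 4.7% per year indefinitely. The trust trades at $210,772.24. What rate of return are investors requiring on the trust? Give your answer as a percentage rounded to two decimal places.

13.00%

P = D₁/(r − g) ⇒ r = D₁/P + g = $17,500.0000/$210,772.24 + 0.047 = 0.083028 + 0.047 = 0.130028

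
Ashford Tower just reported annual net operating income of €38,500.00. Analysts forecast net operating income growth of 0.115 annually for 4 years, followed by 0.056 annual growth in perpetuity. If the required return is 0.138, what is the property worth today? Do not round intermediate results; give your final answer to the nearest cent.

D_1 = 42927.50000
D_2 = 47864.16250
D_3 = 53368.54119
D_4 = 59505.92342
Terminal value at year 4: TV = D_4×(1+g_2)/(r−g_2) = 62838.25514/0.082 = 766320.18458
P_0 = D_1/(1+r)^1 + D_2/(1+r)^2 + D_3/(1+r)^3 + D_4/(1+r)^4 + TV/(1+r)^4
    = 37721.88049 + 36959.48748 + 36212.50311 + 35480.61596 + 456921.10313 = 603295.59017

€603295.59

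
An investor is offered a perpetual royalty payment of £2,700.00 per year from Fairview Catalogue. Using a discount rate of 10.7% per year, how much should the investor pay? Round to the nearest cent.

Level perpetuity: PV = C / r = £2,700.00 / 0.107 = £25,233.64

£25233.64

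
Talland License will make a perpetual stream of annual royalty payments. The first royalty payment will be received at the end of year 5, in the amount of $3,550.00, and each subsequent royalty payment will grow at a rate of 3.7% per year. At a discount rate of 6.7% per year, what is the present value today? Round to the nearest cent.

$91295.51

Value at end of year 4: C₁ / (r − g) = $3,550.00 / (0.067 − 0.037) = $118,333.3333
Discount to today: PV = $118,333.3333 / (1 + 0.067)^4 = $118,333.3333 / 1.296157 = $91,295.51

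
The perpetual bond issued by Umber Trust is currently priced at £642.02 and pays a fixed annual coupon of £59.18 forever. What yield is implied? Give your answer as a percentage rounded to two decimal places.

9.22%

P = C/r ⇒ r = C/P = £59.18/£642.02 = 0.092178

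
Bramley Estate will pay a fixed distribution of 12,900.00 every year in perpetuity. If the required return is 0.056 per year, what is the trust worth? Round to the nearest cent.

Level perpetuity: PV = C / r = 12,900.00 / 0.056 = 230,357.14

230357.14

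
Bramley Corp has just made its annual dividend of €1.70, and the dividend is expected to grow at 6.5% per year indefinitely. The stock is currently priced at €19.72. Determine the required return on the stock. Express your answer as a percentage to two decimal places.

15.68%

D₁ = €1.70 × 1.065 = €1.8105
P = D₁/(r − g) ⇒ r = D₁/P + g = €1.8105/€19.72 + 0.065 = 0.091810 + 0.065 = 0.156810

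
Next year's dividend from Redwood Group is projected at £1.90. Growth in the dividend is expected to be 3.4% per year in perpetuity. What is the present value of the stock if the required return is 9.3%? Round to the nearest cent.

Growing perpetuity: P = D₁ / (r − g) = £1.9000 / (0.093 − 0.034) = £32.20

£32.20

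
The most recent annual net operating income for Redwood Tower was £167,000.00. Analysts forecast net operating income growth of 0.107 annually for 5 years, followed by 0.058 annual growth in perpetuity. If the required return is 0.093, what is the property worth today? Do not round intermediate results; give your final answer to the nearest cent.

£6247504.41

D_1 = 184869.00000
D_2 = 204649.98300
D_3 = 226547.53118
D_4 = 250788.11702
D_5 = 277622.44554
Terminal value at year 5: TV = D_5×(1+g_2)/(r−g_2) = 293724.54738/0.035 = 8392129.92513
P_0 = D_1/(1+r)^1 + D_2/(1+r)^2 + D_3/(1+r)^3 + D_4/(1+r)^4 + D_5/(1+r)^5 + TV/(1+r)^5
    = 169139.06679 + 171305.53242 + 173499.74784 + 175722.06849 + 177972.85436 + 5379865.14042 = 6247504.41032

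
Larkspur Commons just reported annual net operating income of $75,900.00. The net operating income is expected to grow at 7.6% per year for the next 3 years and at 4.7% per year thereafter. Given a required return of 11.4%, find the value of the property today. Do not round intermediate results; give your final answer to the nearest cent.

$1281312.15

D_1 = 81668.40000
D_2 = 87875.19840
D_3 = 94553.71348
Terminal value at year 3: TV = D_3×(1+g_2)/(r−g_2) = 98997.73801/0.067 = 1477578.17928
P_0 = D_1/(1+r)^1 + D_2/(1+r)^2 + D_3/(1+r)^3 + TV/(1+r)^3
    = 73310.95153 + 70810.21889 + 68394.78952 + 1068796.18845 = 1281312.14839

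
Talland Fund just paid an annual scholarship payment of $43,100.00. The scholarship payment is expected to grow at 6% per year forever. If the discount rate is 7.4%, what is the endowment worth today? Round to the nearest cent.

$3263285.71

D₁ = D₀ × (1 + g) = $43,100.00 × 1.06 = $45,686.0000
Growing perpetuity: P = D₁ / (r − g) = $45,686.0000 / (0.074 − 0.06) = $3,263,285.71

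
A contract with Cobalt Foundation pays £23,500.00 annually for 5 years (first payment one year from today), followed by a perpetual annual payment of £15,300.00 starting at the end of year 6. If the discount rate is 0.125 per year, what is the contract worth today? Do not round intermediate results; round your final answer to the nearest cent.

£151596.66

PV of 5-year annuity: £23,500.00 × [1 − (1+0.125)^−5] / 0.125 = 83673.35603
Perpetuity value at year 5: £15,300.00 / 0.125 = 122400.00000
PV of perpetuity: 122400.00000 / (1+0.125)^5 = 67923.30437
Total PV = 83673.35603 + 67923.30437 = 151596.66040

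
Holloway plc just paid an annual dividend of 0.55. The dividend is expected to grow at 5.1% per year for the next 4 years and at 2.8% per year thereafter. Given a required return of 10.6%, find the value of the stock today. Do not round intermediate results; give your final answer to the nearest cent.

7.85

D_1 = 0.57805
D_2 = 0.60753
D_3 = 0.63851
D_4 = 0.67108
Terminal value at year 4: TV = D_4×(1+g_2)/(r−g_2) = 0.68987/0.078 = 8.84448
P_0 = D_1/(1+r)^1 + D_2/(1+r)^2 + D_3/(1+r)^3 + D_4/(1+r)^4 + TV/(1+r)^4
    = 0.52265 + 0.49666 + 0.47196 + 0.44849 + 5.91087 = 7.85063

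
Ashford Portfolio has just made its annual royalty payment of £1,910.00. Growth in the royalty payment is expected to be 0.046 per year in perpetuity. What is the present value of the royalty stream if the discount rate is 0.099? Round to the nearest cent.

£37695.47

D₁ = D₀ × (1 + g) = £1,910.00 × 1.046 = £1,997.8600
Growing perpetuity: P = D₁ / (r − g) = £1,997.8600 / (0.099 − 0.046) = £37,695.47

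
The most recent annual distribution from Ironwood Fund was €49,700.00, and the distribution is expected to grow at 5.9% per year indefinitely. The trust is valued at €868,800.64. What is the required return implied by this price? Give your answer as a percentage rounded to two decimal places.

D₁ = €49,700.00 × 1.059 = €52,632.3000
P = D₁/(r − g) ⇒ r = D₁/P + g = €52,632.3000/€868,800.64 + 0.059 = 0.060580 + 0.059 = 0.119580

11.96%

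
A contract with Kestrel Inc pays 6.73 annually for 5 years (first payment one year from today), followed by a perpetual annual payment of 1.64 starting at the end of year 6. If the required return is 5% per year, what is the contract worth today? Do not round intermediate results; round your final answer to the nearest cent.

PV of 5-year annuity: 6.73 × [1 − (1+0.05)^−5] / 0.05 = 29.13738
Perpetuity value at year 5: 1.64 / 0.05 = 32.80000
PV of perpetuity: 32.80000 / (1+0.05)^5 = 25.69966
Total PV = 29.13738 + 25.69966 = 54.83704

54.84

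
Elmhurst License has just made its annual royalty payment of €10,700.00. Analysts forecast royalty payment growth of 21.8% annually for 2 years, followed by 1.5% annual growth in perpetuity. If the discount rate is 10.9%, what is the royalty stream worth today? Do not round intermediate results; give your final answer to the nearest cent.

€164023.28

D_1 = 13032.60000
D_2 = 15873.70680
Terminal value at year 2: TV = D_2×(1+g_2)/(r−g_2) = 16111.81240/0.094 = 171402.25960
P_0 = D_1/(1+r)^1 + D_2/(1+r)^2 + TV/(1+r)^2
    = 11751.66817 + 12906.70138 + 139364.91384 = 164023.28339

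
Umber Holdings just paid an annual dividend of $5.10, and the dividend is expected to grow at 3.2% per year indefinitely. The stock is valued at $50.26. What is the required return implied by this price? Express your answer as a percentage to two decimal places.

13.67%

D₁ = $5.10 × 1.032 = $5.2632
P = D₁/(r − g) ⇒ r = D₁/P + g = $5.2632/$50.26 + 0.032 = 0.104719 + 0.032 = 0.136719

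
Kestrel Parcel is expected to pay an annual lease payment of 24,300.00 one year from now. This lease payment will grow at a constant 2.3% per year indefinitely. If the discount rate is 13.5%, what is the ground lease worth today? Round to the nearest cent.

Growing perpetuity: P = D₁ / (r − g) = 24,300.0000 / (0.135 − 0.023) = 216,964.29

216964.29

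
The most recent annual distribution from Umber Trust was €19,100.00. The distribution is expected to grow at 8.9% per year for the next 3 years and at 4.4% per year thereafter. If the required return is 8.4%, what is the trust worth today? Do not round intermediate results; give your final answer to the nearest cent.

D_1 = 20799.90000
D_2 = 22651.09110
D_3 = 24667.03821
Terminal value at year 3: TV = D_3×(1+g_2)/(r−g_2) = 25752.38789/0.04 = 643809.69723
P_0 = D_1/(1+r)^1 + D_2/(1+r)^2 + D_3/(1+r)^3 + TV/(1+r)^3
    = 19188.09963 + 19276.60563 + 19365.51986 + 505440.06830 = 563270.29341

€563270.29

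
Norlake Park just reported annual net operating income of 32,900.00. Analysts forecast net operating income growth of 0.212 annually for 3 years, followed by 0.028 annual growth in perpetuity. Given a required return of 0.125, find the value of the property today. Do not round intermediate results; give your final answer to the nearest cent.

550748.85

D_1 = 39874.80000
D_2 = 48328.25760
D_3 = 58573.84821
Terminal value at year 3: TV = D_3×(1+g_2)/(r−g_2) = 60213.91596/0.097 = 620762.02022
P_0 = D_1/(1+r)^1 + D_2/(1+r)^2 + D_3/(1+r)^3 + TV/(1+r)^3
    = 35444.26667 + 38185.28996 + 41138.28571 + 435981.00734 = 550748.84968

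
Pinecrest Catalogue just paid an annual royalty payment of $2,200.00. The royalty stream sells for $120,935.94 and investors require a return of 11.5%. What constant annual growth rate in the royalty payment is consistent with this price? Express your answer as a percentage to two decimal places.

9.51%

P = D₀(1+g)/(r−g) ⇒ P(r−g) = D₀(1+g) ⇒ g(P+D₀) = P·r − D₀
g = (P·r − D₀)/(P + D₀) = ($120,935.94×0.115 − $2,200.00) / ($120,935.94 + $2,200.00) = 0.095079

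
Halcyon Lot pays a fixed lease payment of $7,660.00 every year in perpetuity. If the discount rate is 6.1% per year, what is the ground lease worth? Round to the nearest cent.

Level perpetuity: PV = C / r = $7,660.00 / 0.061 = $125,573.77

$125573.77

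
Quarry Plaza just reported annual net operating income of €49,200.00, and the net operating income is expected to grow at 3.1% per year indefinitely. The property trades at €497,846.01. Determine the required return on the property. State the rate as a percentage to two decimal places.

13.29%

D₁ = €49,200.00 × 1.031 = €50,725.2000
P = D₁/(r − g) ⇒ r = D₁/P + g = €50,725.2000/€497,846.01 + 0.031 = 0.101889 + 0.031 = 0.132889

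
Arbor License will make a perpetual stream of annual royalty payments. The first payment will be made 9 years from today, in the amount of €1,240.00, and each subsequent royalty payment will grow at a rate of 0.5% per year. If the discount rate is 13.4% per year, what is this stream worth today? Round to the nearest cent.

€3515.02

Value at end of year 8: C₁ / (r − g) = €1,240.00 / (0.134 − 0.005) = €9,612.4031
Discount to today: PV = €9,612.4031 / (1 + 0.134)^8 = €9,612.4031 / 2.734667 = €3,515.02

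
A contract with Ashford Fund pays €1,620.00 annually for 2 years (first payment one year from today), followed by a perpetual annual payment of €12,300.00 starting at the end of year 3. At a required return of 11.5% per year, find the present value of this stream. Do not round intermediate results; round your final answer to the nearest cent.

€88787.49

PV of 2-year annuity: €1,620.00 × [1 − (1+0.115)^−2] / 0.115 = 2755.97740
Perpetuity value at year 2: €12,300.00 / 0.115 = 106956.52174
PV of perpetuity: 106956.52174 / (1+0.115)^2 = 86031.50817
Total PV = 2755.97740 + 86031.50817 = 88787.48556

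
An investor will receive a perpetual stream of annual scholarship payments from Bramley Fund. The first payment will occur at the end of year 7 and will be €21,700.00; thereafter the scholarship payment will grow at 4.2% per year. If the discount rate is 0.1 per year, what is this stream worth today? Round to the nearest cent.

Value at end of year 6: C₁ / (r − g) = €21,700.00 / (0.1 − 0.042) = €374,137.9310
Discount to today: PV = €374,137.9310 / (1 + 0.1)^6 = €374,137.9310 / 1.771561 = €211,191.11

€211191.11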